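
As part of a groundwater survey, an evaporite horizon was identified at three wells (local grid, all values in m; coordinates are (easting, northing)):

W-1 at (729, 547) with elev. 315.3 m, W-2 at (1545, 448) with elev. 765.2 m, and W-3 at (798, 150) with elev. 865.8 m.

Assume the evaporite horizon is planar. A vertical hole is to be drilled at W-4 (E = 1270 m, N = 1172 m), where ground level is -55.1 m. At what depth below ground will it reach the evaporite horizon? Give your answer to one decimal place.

Let the plane be z = a·E + b·N + c.
W-2−W-1: 816a − 99b = 449.9;  W-3−W-1: 69a − 397b = 550.5.
Solving gives a = 0.391367, b = −1.318629.
Then c = 315.3 − a·729 − b·547 = 751.28.
At (1270, 1172): z_contact = 497.04 − 1545.43 + 751.28 = -297.11 m.
Depth below ground = -55.1 − (-297.11) = 242.0 m.

242.0 m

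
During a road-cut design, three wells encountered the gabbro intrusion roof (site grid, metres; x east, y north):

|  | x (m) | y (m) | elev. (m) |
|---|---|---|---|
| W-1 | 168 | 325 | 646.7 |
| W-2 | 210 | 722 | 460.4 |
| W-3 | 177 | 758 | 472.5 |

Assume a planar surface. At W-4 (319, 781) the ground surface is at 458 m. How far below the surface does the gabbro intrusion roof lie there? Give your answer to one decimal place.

106.2 m

Two edge vectors: W-1→W-2 = (42, 397, -186.3), W-1→W-3 = (9, 433, -174.2).
Normal n = (W-1→W-2) × (W-1→W-3) = (11510.5, 5639.7, 14613).
So ∂z/∂x = −n_x/n_z = −0.78769 and ∂z/∂y = −n_y/n_z = −0.38594.
Intercept c from W-1: 646.7 + 132.33 + 125.43 = 904.46.
At (319, 781): z_contact = −251.27 − 301.42 + 904.46 = 351.77 m.
Depth below ground = 458 − 351.77 = 106.2 m.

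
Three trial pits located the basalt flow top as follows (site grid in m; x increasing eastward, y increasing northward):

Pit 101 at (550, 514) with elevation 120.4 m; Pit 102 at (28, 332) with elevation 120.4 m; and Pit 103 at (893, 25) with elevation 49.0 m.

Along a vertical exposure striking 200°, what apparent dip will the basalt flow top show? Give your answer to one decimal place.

Two edge vectors: Pit 101→Pit 102 = (-522, -182, 0), Pit 101→Pit 103 = (343, -489, -71.4).
Normal n = (Pit 101→Pit 102) × (Pit 101→Pit 103) = (12994.8, -37270.8, 317684).
So ∂z/∂x = −n_x/n_z = −0.04090 and ∂z/∂y = −n_y/n_z = 0.11732.
Unit vector along 200° is (sin 200°, cos 200°) = (-0.3420, -0.9397).
Slope in that direction = a·(-0.3420) + b·(-0.9397) = −0.09625.
Apparent dip = arctan|0.09625| = 5.5° (true dip is 7.1°, so apparent ≤ true as expected).

5.5°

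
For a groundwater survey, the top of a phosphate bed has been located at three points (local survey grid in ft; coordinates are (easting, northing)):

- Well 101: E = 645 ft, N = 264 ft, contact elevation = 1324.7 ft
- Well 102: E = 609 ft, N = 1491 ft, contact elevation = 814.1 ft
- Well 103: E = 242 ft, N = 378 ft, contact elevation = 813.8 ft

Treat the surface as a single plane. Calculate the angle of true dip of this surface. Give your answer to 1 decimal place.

50.7°

Let the plane be z = a·E + b·N + c.
Well 102−Well 101: −36a + 1227b = −510.6;  Well 103−Well 101: −403a + 114b = −510.9.
Solving gives a = 1.15965, b = −0.38211.
Gradient magnitude |∇z| = √(a² + b²) = √(1.34479 + 0.14601) = 1.22098.
True dip = arctan(1.22098) = 50.7°, dipping toward WNW (azimuth ≈ 288°).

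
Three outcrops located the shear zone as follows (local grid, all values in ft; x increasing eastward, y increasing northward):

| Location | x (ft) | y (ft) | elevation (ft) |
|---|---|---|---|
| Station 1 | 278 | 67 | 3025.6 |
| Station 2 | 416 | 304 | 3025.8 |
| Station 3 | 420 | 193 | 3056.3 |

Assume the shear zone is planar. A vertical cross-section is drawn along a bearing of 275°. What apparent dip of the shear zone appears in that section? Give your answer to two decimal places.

25.01°

Two edge vectors: Station 1→Station 2 = (138, 237, 0.2), Station 1→Station 3 = (142, 126, 30.7).
Normal n = (Station 1→Station 2) × (Station 1→Station 3) = (7250.7, -4208.2, -16266).
So ∂z/∂x = −n_x/n_z = 0.44576 and ∂z/∂y = −n_y/n_z = −0.25871.
Unit vector along 275° is (sin 275°, cos 275°) = (-0.9962, 0.0872).
Slope in that direction = a·(-0.9962) + b·(0.0872) = −0.46661.
Apparent dip = arctan|0.46661| = 25.01° (true dip is 27.3°, so apparent ≤ true as expected).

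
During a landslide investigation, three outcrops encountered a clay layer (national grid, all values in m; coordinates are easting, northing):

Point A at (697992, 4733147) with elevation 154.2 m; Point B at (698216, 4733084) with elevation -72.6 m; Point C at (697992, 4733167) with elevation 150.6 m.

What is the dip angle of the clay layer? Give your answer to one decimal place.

47.2°

Two edge vectors: Point A→Point B = (224, -63, -226.8), Point A→Point C = (0, 20, -3.6).
Normal n = (Point A→Point B) × (Point A→Point C) = (4762.8, 806.4, 4480).
So ∂z/∂easting = −n_x/n_z = −1.06312 and ∂z/∂northing = −n_y/n_z = −0.18000.
Gradient magnitude |∇z| = √(a² + b²) = √(1.13023 + 0.03240) = 1.07826.
True dip = arctan(1.07826) = 47.2°, dipping toward E (azimuth ≈ 080°).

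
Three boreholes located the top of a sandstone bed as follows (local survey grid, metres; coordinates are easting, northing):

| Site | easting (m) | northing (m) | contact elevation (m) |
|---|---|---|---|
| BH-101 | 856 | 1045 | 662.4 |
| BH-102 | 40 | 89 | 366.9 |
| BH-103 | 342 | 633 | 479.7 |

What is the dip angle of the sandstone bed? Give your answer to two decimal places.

18.85°

Let the plane be z = a·easting + b·northing + c.
BH-102−BH-101: −816a − 956b = −295.5;  BH-103−BH-101: −514a − 412b = −182.7.
Solving gives a = 0.34097, b = 0.01807.
Gradient magnitude |∇z| = √(a² + b²) = √(0.11626 + 0.00033) = 0.34144.
True dip = arctan(0.34144) = 18.85°, dipping toward W (azimuth ≈ 267°).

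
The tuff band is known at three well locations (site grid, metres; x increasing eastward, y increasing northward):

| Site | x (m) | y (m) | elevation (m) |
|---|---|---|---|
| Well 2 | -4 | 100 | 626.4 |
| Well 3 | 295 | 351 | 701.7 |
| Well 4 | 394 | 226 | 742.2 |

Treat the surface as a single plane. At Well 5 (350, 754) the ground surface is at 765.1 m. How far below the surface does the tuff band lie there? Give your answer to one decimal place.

76.2 m

Let the plane be z = a·x + b·y + c.
Well 3−Well 2: 299a + 251b = 75.3;  Well 4−Well 2: 398a + 126b = 115.8.
Solving gives a = 0.31464, b = −0.07481.
Then c = 626.4 − a·-4 − b·100 = 635.14.
At (350, 754): z_contact = 110.12 − 56.40 + 635.14 = 688.86 m.
Depth below ground = 765.1 − 688.86 = 76.2 m.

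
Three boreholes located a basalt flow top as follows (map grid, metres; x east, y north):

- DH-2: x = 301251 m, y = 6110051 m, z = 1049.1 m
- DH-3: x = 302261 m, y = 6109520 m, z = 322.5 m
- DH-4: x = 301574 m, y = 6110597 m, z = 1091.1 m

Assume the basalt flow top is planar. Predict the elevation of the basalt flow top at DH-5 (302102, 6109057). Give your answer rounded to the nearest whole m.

227 m

Two edge vectors: DH-2→DH-3 = (1010, -531, -726.6), DH-2→DH-4 = (323, 546, 42).
Normal n = (DH-2→DH-3) × (DH-2→DH-4) = (374421.6, -277111.8, 722973).
So ∂z/∂x = −n_x/n_z = −0.51789154 and ∂z/∂y = −n_y/n_z = 0.38329481.
Intercept c from DH-2: 1049.1 + 156015.34 − 2341950.85 = −2184886.40.
At (302102, 6109057): z = −156456.1 + 2341569.9 − 2184886.40 = 227.4 m.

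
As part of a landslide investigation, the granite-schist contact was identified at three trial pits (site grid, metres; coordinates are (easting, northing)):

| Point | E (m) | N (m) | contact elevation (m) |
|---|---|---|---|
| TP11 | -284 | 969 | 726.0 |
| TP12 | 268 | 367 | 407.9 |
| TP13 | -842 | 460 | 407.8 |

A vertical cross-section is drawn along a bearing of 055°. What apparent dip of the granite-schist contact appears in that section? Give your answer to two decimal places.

20.19°

Let the plane be z = a·E + b·N + c.
TP12−TP11: 552a − 602b = −318.1;  TP13−TP11: −558a − 509b = −318.2.
Solving gives a = 0.04805, b = 0.57247.
Unit vector along 055° is (sin 55°, cos 55°) = (0.8192, 0.5736).
Slope in that direction = a·(0.8192) + b·(0.5736) = 0.36772.
Apparent dip = arctan|0.36772| = 20.19° (true dip is 29.9°, so apparent ≤ true as expected).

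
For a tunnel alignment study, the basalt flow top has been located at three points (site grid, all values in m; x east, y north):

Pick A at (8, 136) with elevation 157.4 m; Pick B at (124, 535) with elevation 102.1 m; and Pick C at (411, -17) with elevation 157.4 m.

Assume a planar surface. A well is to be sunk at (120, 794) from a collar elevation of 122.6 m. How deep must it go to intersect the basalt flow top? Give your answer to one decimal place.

52.6 m

Two edge vectors: Pick A→Pick B = (116, 399, -55.3), Pick A→Pick C = (403, -153, 0).
Normal n = (Pick A→Pick B) × (Pick A→Pick C) = (-8460.9, -22285.9, -178545).
So ∂z/∂x = −n_x/n_z = −0.04739 and ∂z/∂y = −n_y/n_z = −0.12482.
Intercept c from Pick A: 157.4 + 0.38 + 16.98 = 174.75.
At (120, 794): z_contact = −5.69 − 99.11 + 174.75 = 69.96 m.
Depth below ground = 122.6 − 69.96 = 52.6 m.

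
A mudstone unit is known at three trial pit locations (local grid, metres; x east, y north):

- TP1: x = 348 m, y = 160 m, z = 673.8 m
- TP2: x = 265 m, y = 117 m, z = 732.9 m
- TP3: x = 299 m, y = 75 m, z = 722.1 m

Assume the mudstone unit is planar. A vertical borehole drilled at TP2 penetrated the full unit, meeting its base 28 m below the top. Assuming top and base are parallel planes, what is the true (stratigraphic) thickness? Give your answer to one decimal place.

23.6 m

Let the plane be z = a·x + b·y + c.
TP2−TP1: −83a − 43b = 59.1;  TP3−TP1: −49a − 85b = 48.3.
Solving gives a = −0.59551, b = −0.22494.
|∇z| = √(a²+b²) = 0.63658, so dip δ = arctan(0.63658) = 32.48°.
True thickness = vertical thickness × cos δ = 28 × cos 32.48° = 23.6 m.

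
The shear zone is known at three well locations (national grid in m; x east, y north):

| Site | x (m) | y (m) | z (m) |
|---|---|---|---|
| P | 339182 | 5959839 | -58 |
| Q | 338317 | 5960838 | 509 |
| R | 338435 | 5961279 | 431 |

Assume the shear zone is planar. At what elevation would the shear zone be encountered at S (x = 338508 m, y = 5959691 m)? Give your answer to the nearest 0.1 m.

384.8 m

Two edge vectors: P→Q = (-865, 999, 567), P→R = (-747, 1440, 489).
Normal n = (P→Q) × (P→R) = (-327969, -564, -499347).
So ∂z/∂x = −n_x/n_z = −0.656795775 and ∂z/∂y = −n_y/n_z = −0.001129475.
Intercept c from P: -58 + 222773.30 + 6731.49 = 229446.79.
At (338508, 5959691): z = −222330.6 − 6731.3 + 229446.79 = 384.8 m.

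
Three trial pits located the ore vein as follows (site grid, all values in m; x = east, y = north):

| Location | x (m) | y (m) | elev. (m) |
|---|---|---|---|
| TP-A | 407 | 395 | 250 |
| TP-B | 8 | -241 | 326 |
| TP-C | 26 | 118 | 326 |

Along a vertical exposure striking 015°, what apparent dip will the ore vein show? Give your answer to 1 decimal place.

Let the plane be z = a·x + b·y + c.
TP-B−TP-A: −399a − 636b = 76;  TP-C−TP-A: −381a − 277b = 76.
Solving gives a = −0.20702, b = 0.01038.
Unit vector along 015° is (sin 15°, cos 15°) = (0.2588, 0.9659).
Slope in that direction = a·(0.2588) + b·(0.9659) = −0.04355.
Apparent dip = arctan|0.04355| = 2.5° (true dip is 11.7°, so apparent ≤ true as expected).

2.5°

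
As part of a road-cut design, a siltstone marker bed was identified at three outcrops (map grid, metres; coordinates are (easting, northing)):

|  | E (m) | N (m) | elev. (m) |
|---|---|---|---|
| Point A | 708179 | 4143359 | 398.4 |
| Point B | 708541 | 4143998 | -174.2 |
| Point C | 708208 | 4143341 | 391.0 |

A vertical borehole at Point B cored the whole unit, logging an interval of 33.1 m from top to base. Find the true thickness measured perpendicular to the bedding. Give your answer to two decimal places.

Two edge vectors: Point A→Point B = (362, 639, -572.6), Point A→Point C = (29, -18, -7.4).
Normal n = (Point A→Point B) × (Point A→Point C) = (-15035.4, -13926.6, -25047).
So ∂z/∂E = −n_x/n_z = −0.60029 and ∂z/∂N = −n_y/n_z = −0.55602.
|∇z| = √(a²+b²) = 0.81823, so dip δ = arctan(0.81823) = 39.29°.
True thickness = vertical thickness × cos δ = 33.1 × cos 39.29° = 25.62 m.

25.62 m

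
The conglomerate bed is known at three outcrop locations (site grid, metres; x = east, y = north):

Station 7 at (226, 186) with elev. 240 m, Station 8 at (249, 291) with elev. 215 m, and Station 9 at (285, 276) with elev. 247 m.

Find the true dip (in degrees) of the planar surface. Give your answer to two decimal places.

Two edge vectors: Station 7→Station 8 = (23, 105, -25), Station 7→Station 9 = (59, 90, 7).
Normal n = (Station 7→Station 8) × (Station 7→Station 9) = (2985, -1636, -4125).
So ∂z/∂x = −n_x/n_z = 0.72364 and ∂z/∂y = −n_y/n_z = −0.39661.
Gradient magnitude |∇z| = √(a² + b²) = √(0.52365 + 0.15730) = 0.82519.
True dip = arctan(0.82519) = 39.53°, dipping toward WNW (azimuth ≈ 299°).

39.53°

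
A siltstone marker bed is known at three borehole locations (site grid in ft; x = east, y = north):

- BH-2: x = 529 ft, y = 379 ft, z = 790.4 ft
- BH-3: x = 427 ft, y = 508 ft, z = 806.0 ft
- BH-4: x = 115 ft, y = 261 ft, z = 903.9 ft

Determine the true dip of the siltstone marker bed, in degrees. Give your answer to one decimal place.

14.8°

Let the plane be z = a·x + b·y + c.
BH-3−BH-2: −102a + 129b = 15.6;  BH-4−BH-2: −414a − 118b = 113.5.
Solving gives a = −0.25186, b = −0.07822.
Gradient magnitude |∇z| = √(a² + b²) = √(0.06343 + 0.00612) = 0.26373.
True dip = arctan(0.26373) = 14.8°, dipping toward ENE (azimuth ≈ 073°).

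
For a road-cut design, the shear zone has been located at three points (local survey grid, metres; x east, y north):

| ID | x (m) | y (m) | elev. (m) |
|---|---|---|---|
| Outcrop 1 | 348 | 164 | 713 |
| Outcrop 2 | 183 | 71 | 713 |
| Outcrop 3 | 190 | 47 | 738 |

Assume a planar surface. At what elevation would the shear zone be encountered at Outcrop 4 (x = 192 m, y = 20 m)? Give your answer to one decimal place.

Two edge vectors: Outcrop 1→Outcrop 2 = (-165, -93, 0), Outcrop 1→Outcrop 3 = (-158, -117, 25).
Normal n = (Outcrop 1→Outcrop 2) × (Outcrop 1→Outcrop 3) = (-2325, 4125, 4611).
So ∂z/∂x = −n_x/n_z = 0.50423 and ∂z/∂y = −n_y/n_z = −0.89460.
Intercept c from Outcrop 1: 713 − 175.47 + 146.71 = 684.24.
At (192, 20): z = 96.8 − 17.9 + 684.24 = 763.2 m.

763.2 m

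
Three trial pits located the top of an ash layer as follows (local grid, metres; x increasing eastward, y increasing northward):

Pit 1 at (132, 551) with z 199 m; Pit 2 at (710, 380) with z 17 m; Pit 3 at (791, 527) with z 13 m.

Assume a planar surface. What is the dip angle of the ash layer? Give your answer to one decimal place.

Two edge vectors: Pit 1→Pit 2 = (578, -171, -182), Pit 1→Pit 3 = (659, -24, -186).
Normal n = (Pit 1→Pit 2) × (Pit 1→Pit 3) = (27438, -12430, 98817).
So ∂z/∂x = −n_x/n_z = −0.27766 and ∂z/∂y = −n_y/n_z = 0.12579.
Gradient magnitude |∇z| = √(a² + b²) = √(0.07710 + 0.01582) = 0.30483.
True dip = arctan(0.30483) = 17.0°, dipping toward ESE (azimuth ≈ 114°).

17.0°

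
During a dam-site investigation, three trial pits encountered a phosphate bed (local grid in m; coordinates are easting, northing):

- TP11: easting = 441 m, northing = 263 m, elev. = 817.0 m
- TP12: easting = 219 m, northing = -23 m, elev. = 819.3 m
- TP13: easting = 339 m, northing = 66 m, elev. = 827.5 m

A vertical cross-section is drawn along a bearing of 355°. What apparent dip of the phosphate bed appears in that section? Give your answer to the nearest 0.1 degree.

Two edge vectors: TP11→TP12 = (-222, -286, 2.3), TP11→TP13 = (-102, -197, 10.5).
Normal n = (TP11→TP12) × (TP11→TP13) = (-2549.9, 2096.4, 14562).
So ∂z/∂easting = −n_x/n_z = 0.17511 and ∂z/∂northing = −n_y/n_z = −0.14396.
Unit vector along 355° is (sin 355°, cos 355°) = (-0.0872, 0.9962).
Slope in that direction = a·(-0.0872) + b·(0.9962) = −0.15868.
Apparent dip = arctan|0.15868| = 9.0° (true dip is 12.8°, so apparent ≤ true as expected).

9.0°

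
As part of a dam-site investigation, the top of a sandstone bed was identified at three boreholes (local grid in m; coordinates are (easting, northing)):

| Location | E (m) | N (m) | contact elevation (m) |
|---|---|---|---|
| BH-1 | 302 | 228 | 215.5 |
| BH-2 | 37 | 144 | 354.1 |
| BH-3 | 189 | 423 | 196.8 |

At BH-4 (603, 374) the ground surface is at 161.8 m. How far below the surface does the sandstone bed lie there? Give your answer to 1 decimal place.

Two edge vectors: BH-1→BH-2 = (-265, -84, 138.6), BH-1→BH-3 = (-113, 195, -18.7).
Normal n = (BH-1→BH-2) × (BH-1→BH-3) = (-25456.2, -20617.3, -61167).
So ∂z/∂E = −n_x/n_z = −0.41618 and ∂z/∂N = −n_y/n_z = −0.33707.
Intercept c from BH-1: 215.5 + 125.68 + 76.85 = 418.04.
At (603, 374): z_contact = −250.95 − 126.06 + 418.04 = 41.02 m.
Depth below ground = 161.8 − 41.02 = 120.8 m.

120.8 m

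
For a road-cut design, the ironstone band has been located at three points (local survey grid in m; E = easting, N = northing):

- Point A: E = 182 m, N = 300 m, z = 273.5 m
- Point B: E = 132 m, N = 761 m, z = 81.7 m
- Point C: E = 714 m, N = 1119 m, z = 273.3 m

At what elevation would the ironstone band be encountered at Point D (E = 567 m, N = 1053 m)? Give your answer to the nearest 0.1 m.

Let the plane be z = a·E + b·N + c.
Point B−Point A: −50a + 461b = −191.8;  Point C−Point A: 532a + 819b = −0.2.
Solving gives a = 0.548536, b = −0.356558.
Then c = 273.5 − a·182 − b·300 = 280.63.
At (567, 1053): z = 311.0 − 375.5 + 280.63 = 216.2 m.

216.2 m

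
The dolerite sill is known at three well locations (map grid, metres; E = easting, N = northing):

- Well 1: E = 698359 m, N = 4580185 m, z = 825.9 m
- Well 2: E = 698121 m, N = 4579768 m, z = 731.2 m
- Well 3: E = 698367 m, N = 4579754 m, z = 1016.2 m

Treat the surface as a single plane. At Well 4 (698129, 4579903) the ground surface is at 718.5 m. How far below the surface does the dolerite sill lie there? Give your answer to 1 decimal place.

35.0 m

Two edge vectors: Well 1→Well 2 = (-238, -417, -94.7), Well 1→Well 3 = (8, -431, 190.3).
Normal n = (Well 1→Well 2) × (Well 1→Well 3) = (-120170.8, 44533.8, 105914).
So ∂z/∂E = −n_x/n_z = 1.134607323 and ∂z/∂N = −n_y/n_z = −0.420471326.
Intercept c from Well 1: 825.9 − 792363.24 + 1925836.46 = 1134299.12.
At (698129, 4579903): z_contact = 792102.28 − 1925717.89 + 1134299.12 = 683.51 m.
Depth below ground = 718.5 − 683.51 = 35.0 m.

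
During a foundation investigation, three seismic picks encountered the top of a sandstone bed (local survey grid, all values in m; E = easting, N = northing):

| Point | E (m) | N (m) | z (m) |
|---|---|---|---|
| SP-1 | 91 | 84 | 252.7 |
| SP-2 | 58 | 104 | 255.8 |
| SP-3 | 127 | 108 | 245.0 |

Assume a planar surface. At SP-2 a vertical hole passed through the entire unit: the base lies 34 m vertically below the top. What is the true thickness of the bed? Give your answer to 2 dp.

33.47 m

Two edge vectors: SP-1→SP-2 = (-33, 20, 3.1), SP-1→SP-3 = (36, 24, -7.7).
Normal n = (SP-1→SP-2) × (SP-1→SP-3) = (-228.4, -142.5, -1512).
So ∂z/∂E = −n_x/n_z = −0.15106 and ∂z/∂N = −n_y/n_z = −0.09425.
|∇z| = √(a²+b²) = 0.17805, so dip δ = arctan(0.17805) = 10.10°.
True thickness = vertical thickness × cos δ = 34 × cos 10.10° = 33.47 m.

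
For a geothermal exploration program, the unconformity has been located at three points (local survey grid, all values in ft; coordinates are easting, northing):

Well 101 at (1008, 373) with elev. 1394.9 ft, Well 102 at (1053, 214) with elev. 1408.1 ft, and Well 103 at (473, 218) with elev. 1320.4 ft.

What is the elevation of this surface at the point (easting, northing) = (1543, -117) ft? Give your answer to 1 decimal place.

Let the plane be z = a·easting + b·northing + c.
Well 102−Well 101: 45a − 159b = 13.2;  Well 103−Well 101: −535a − 155b = −74.5.
Solving gives a = 0.150929, b = −0.040303.
Then c = 1394.9 − a·1008 − b·373 = 1257.80.
At (1543, -117): z = 232.9 + 4.7 + 1257.80 = 1495.4 ft.

1495.4 ft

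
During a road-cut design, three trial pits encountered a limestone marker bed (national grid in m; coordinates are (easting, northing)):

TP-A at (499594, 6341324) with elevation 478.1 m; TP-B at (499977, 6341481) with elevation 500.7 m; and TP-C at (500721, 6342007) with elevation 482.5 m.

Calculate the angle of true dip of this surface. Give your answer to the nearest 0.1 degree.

18.3°

Two edge vectors: TP-A→TP-B = (383, 157, 22.6), TP-A→TP-C = (1127, 683, 4.4).
Normal n = (TP-A→TP-B) × (TP-A→TP-C) = (-14745, 23785, 84650).
So ∂z/∂E = −n_x/n_z = 0.17419 and ∂z/∂N = −n_y/n_z = −0.28098.
Gradient magnitude |∇z| = √(a² + b²) = √(0.03034 + 0.07895) = 0.33059.
True dip = arctan(0.33059) = 18.3°, dipping toward NNW (azimuth ≈ 328°).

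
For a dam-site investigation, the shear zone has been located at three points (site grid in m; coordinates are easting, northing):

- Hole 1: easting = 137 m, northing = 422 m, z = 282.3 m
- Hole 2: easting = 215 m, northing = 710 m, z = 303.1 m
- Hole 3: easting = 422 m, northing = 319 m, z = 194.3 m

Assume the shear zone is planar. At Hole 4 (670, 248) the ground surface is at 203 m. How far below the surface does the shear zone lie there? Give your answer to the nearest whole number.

83 m

Let the plane be z = a·easting + b·northing + c.
Hole 2−Hole 1: 78a + 288b = 20.8;  Hole 3−Hole 1: 285a − 103b = −88.
Solving gives a = −0.25747, b = 0.14195.
Then c = 282.3 − a·137 − b·422 = 257.67.
At (670, 248): z_contact = −172.5 + 35.2 + 257.67 = 120.4 m.
Depth below ground = 203 − 120.4 = 83 m.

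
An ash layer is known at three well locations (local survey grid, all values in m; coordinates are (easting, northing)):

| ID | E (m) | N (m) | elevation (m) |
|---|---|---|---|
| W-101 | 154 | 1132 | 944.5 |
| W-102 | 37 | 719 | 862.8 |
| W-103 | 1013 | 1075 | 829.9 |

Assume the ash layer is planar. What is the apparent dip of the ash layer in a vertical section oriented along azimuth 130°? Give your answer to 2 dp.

13.45°

Let the plane be z = a·E + b·N + c.
W-102−W-101: −117a − 413b = −81.7;  W-103−W-101: 859a − 57b = −114.6.
Solving gives a = −0.11806, b = 0.23127.
Unit vector along 130° is (sin 130°, cos 130°) = (0.7660, -0.6428).
Slope in that direction = a·(0.7660) + b·(-0.6428) = −0.23910.
Apparent dip = arctan|0.23910| = 13.45° (true dip is 14.6°, so apparent ≤ true as expected).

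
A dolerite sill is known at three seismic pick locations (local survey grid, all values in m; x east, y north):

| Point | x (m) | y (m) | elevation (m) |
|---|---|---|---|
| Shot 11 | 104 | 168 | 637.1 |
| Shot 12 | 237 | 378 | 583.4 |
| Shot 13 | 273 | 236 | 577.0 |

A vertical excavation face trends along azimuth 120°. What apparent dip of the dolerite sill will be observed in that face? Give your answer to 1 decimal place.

15.3°

Two edge vectors: Shot 11→Shot 12 = (133, 210, -53.7), Shot 11→Shot 13 = (169, 68, -60.1).
Normal n = (Shot 11→Shot 12) × (Shot 11→Shot 13) = (-8969.4, -1082, -26446).
So ∂z/∂x = −n_x/n_z = −0.33916 and ∂z/∂y = −n_y/n_z = −0.04091.
Unit vector along 120° is (sin 120°, cos 120°) = (0.8660, -0.5000).
Slope in that direction = a·(0.8660) + b·(-0.5000) = −0.27326.
Apparent dip = arctan|0.27326| = 15.3° (true dip is 18.9°, so apparent ≤ true as expected).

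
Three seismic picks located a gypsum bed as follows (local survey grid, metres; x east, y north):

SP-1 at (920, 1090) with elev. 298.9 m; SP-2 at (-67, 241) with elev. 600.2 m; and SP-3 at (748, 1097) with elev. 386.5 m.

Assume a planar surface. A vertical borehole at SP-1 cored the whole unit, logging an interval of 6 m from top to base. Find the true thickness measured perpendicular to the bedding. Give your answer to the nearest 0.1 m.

Let the plane be z = a·x + b·y + c.
SP-2−SP-1: −987a − 849b = 301.3;  SP-3−SP-1: −172a + 7b = 87.6.
Solving gives a = −0.50009, b = 0.22648.
|∇z| = √(a²+b²) = 0.54898, so dip δ = arctan(0.54898) = 28.77°.
True thickness = vertical thickness × cos δ = 6 × cos 28.77° = 5.3 m.

5.3 m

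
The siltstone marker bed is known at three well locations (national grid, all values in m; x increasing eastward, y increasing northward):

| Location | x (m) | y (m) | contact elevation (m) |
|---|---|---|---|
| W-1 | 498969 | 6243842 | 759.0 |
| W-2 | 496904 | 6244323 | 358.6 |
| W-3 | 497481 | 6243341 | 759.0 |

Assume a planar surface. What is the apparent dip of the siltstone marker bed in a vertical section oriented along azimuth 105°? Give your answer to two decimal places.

Two edge vectors: W-1→W-2 = (-2065, 481, -400.4), W-1→W-3 = (-1488, -501, 0).
Normal n = (W-1→W-2) × (W-1→W-3) = (-200600.4, 595795.2, 1750293).
So ∂z/∂x = −n_x/n_z = 0.11461 and ∂z/∂y = −n_y/n_z = −0.34040.
Unit vector along 105° is (sin 105°, cos 105°) = (0.9659, -0.2588).
Slope in that direction = a·(0.9659) + b·(-0.2588) = 0.19881.
Apparent dip = arctan|0.19881| = 11.24° (true dip is 19.8°, so apparent ≤ true as expected).

11.24°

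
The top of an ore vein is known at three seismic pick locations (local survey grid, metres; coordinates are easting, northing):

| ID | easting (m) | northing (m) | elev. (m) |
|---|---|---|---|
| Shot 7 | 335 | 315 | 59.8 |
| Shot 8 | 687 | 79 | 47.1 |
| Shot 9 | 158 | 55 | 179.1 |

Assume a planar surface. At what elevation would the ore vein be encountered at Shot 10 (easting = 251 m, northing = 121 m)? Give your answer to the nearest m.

Two edge vectors: Shot 7→Shot 8 = (352, -236, -12.7), Shot 7→Shot 9 = (-177, -260, 119.3).
Normal n = (Shot 7→Shot 8) × (Shot 7→Shot 9) = (-31456.8, -39745.7, -133292).
So ∂z/∂easting = −n_x/n_z = −0.23600 and ∂z/∂northing = −n_y/n_z = −0.29819.
Intercept c from Shot 7: 59.8 + 79.06 + 93.93 = 232.79.
At (251, 121): z = −59.2 − 36.1 + 232.79 = 137.5 m.

137 m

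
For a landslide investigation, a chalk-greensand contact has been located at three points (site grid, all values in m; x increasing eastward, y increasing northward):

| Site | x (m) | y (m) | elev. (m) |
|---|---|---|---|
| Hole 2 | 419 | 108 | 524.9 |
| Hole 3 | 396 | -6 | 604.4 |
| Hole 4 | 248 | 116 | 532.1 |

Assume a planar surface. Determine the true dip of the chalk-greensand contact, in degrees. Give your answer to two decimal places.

Let the plane be z = a·x + b·y + c.
Hole 3−Hole 2: −23a − 114b = 79.5;  Hole 4−Hole 2: −171a + 8b = 7.2.
Solving gives a = −0.07403, b = −0.68243.
Gradient magnitude |∇z| = √(a² + b²) = √(0.00548 + 0.46571) = 0.68644.
True dip = arctan(0.68644) = 34.47°, dipping toward N (azimuth ≈ 006°).

34.47°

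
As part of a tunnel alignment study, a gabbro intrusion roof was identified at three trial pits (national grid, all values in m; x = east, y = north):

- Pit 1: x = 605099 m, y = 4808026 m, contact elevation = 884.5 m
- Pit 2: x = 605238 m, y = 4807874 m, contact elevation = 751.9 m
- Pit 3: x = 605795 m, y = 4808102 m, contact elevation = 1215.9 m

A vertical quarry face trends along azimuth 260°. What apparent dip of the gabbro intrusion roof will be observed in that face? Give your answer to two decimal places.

28.70°

Two edge vectors: Pit 1→Pit 2 = (139, -152, -132.6), Pit 1→Pit 3 = (696, 76, 331.4).
Normal n = (Pit 1→Pit 2) × (Pit 1→Pit 3) = (-40295.2, -138354.2, 116356).
So ∂z/∂x = −n_x/n_z = 0.34631 and ∂z/∂y = −n_y/n_z = 1.18906.
Unit vector along 260° is (sin 260°, cos 260°) = (-0.9848, -0.1736).
Slope in that direction = a·(-0.9848) + b·(-0.1736) = −0.54753.
Apparent dip = arctan|0.54753| = 28.70° (true dip is 51.1°, so apparent ≤ true as expected).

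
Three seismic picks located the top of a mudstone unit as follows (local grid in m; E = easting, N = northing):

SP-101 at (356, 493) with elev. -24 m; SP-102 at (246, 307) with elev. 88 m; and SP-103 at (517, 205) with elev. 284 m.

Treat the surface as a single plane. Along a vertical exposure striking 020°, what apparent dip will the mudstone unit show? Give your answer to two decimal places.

Let the plane be z = a·E + b·N + c.
SP-102−SP-101: −110a − 186b = 112;  SP-103−SP-101: 161a − 288b = 308.
Solving gives a = 0.40619, b = −0.84237.
Unit vector along 020° is (sin 20°, cos 20°) = (0.3420, 0.9397).
Slope in that direction = a·(0.3420) + b·(0.9397) = −0.65264.
Apparent dip = arctan|0.65264| = 33.13° (true dip is 43.1°, so apparent ≤ true as expected).

33.13°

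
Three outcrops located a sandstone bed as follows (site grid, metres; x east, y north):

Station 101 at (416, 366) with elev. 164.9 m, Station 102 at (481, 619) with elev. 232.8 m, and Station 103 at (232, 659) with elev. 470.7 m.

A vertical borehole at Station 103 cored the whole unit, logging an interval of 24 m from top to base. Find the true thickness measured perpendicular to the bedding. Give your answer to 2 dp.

Two edge vectors: Station 101→Station 102 = (65, 253, 67.9), Station 101→Station 103 = (-184, 293, 305.8).
Normal n = (Station 101→Station 102) × (Station 101→Station 103) = (57472.7, -32370.6, 65597).
So ∂z/∂x = −n_x/n_z = −0.87615 and ∂z/∂y = −n_y/n_z = 0.49348.
|∇z| = √(a²+b²) = 1.00556, so dip δ = arctan(1.00556) = 45.16°.
True thickness = vertical thickness × cos δ = 24 × cos 45.16° = 16.92 m.

16.92 m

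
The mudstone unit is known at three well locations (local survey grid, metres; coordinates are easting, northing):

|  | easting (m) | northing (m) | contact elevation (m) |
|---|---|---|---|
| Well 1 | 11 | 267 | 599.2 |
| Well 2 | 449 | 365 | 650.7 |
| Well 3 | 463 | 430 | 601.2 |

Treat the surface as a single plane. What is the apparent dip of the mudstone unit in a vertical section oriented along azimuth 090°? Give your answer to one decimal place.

16.8°

Two edge vectors: Well 1→Well 2 = (438, 98, 51.5), Well 1→Well 3 = (452, 163, 2).
Normal n = (Well 1→Well 2) × (Well 1→Well 3) = (-8198.5, 22402, 27098).
So ∂z/∂easting = −n_x/n_z = 0.30255 and ∂z/∂northing = −n_y/n_z = −0.82670.
Unit vector along 090° is (sin 90°, cos 90°) = (1.0000, 0.0000).
Slope in that direction = a·(1.0000) + b·(0.0000) = 0.30255.
Apparent dip = arctan|0.30255| = 16.8° (true dip is 41.4°, so apparent ≤ true as expected).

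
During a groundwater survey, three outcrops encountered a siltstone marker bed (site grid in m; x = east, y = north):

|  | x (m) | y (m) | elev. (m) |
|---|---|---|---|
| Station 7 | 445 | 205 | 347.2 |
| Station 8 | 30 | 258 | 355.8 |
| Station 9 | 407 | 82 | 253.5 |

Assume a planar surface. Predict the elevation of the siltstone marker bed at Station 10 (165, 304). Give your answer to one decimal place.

399.7 m

Two edge vectors: Station 7→Station 8 = (-415, 53, 8.6), Station 7→Station 9 = (-38, -123, -93.7).
Normal n = (Station 7→Station 8) × (Station 7→Station 9) = (-3908.3, -39212.3, 53059).
So ∂z/∂x = −n_x/n_z = 0.07366 and ∂z/∂y = −n_y/n_z = 0.73903.
Intercept c from Station 7: 347.2 − 32.78 − 151.50 = 162.92.
At (165, 304): z = 12.2 + 224.7 + 162.92 = 399.7 m.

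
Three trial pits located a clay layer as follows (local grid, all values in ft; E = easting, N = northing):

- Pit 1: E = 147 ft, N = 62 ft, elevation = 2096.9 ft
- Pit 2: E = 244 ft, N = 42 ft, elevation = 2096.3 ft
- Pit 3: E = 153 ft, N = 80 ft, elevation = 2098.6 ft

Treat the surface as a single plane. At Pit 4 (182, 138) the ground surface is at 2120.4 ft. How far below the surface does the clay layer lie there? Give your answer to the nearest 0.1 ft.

Two edge vectors: Pit 1→Pit 2 = (97, -20, -0.6), Pit 1→Pit 3 = (6, 18, 1.7).
Normal n = (Pit 1→Pit 2) × (Pit 1→Pit 3) = (-23.2, -168.5, 1866).
So ∂z/∂E = −n_x/n_z = 0.01243 and ∂z/∂N = −n_y/n_z = 0.09030.
Intercept c from Pit 1: 2096.9 − 1.83 − 5.60 = 2089.47.
At (182, 138): z_contact = 2.26 + 12.46 + 2089.47 = 2104.20 ft.
Depth below ground = 2120.4 − 2104.20 = 16.2 ft.

16.2 ft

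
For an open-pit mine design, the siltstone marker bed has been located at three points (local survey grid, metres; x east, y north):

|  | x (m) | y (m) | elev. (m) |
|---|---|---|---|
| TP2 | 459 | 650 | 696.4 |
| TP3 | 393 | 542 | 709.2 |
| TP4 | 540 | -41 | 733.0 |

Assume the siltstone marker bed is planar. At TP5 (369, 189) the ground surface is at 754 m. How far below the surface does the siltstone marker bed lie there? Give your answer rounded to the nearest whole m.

Two edge vectors: TP2→TP3 = (-66, -108, 12.8), TP2→TP4 = (81, -691, 36.6).
Normal n = (TP2→TP3) × (TP2→TP4) = (4892, 3452.4, 54354).
So ∂z/∂x = −n_x/n_z = −0.09000 and ∂z/∂y = −n_y/n_z = −0.06352.
Intercept c from TP2: 696.4 + 41.31 + 41.29 = 779.00.
At (369, 189): z_contact = −33.2 − 12.0 + 779.00 = 733.8 m.
Depth below ground = 754 − 733.8 = 20 m.

20 m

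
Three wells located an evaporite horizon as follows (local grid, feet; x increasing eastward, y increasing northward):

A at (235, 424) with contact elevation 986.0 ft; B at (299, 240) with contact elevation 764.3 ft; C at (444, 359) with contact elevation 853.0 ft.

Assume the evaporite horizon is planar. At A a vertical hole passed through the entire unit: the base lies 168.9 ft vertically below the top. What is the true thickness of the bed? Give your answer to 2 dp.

111.31 ft

Two edge vectors: A→B = (64, -184, -221.7), A→C = (209, -65, -133).
Normal n = (A→B) × (A→C) = (10061.5, -37823.3, 34296).
So ∂z/∂x = −n_x/n_z = −0.29337 and ∂z/∂y = −n_y/n_z = 1.10285.
|∇z| = √(a²+b²) = 1.14120, so dip δ = arctan(1.14120) = 48.77°.
True thickness = vertical thickness × cos δ = 168.9 × cos 48.77° = 111.31 ft.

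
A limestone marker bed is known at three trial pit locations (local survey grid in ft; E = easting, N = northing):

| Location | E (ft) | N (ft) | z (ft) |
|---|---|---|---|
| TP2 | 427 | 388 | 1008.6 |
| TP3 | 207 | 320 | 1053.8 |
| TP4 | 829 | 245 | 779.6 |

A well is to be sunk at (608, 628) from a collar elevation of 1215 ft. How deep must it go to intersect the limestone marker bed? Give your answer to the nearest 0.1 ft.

142.8 ft

Two edge vectors: TP2→TP3 = (-220, -68, 45.2), TP2→TP4 = (402, -143, -229).
Normal n = (TP2→TP3) × (TP2→TP4) = (22035.6, -32209.6, 58796).
So ∂z/∂E = −n_x/n_z = −0.37478 and ∂z/∂N = −n_y/n_z = 0.54782.
Intercept c from TP2: 1008.6 + 160.03 − 212.55 = 956.08.
At (608, 628): z_contact = −227.87 + 344.03 + 956.08 = 1072.24 ft.
Depth below ground = 1215 − 1072.24 = 142.8 ft.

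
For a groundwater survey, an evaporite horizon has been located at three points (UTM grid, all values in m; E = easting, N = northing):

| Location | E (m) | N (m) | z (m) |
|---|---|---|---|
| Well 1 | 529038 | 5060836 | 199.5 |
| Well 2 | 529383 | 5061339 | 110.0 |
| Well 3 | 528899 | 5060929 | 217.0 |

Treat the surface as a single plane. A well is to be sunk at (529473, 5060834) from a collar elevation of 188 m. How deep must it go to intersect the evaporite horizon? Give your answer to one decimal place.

61.4 m

Two edge vectors: Well 1→Well 2 = (345, 503, -89.5), Well 1→Well 3 = (-139, 93, 17.5).
Normal n = (Well 1→Well 2) × (Well 1→Well 3) = (17126, 6403, 102002).
So ∂z/∂E = −n_x/n_z = −0.167898669 and ∂z/∂N = −n_y/n_z = −0.062773279.
Intercept c from Well 1: 199.5 + 88824.78 + 317685.27 = 406709.55.
At (529473, 5060834): z_contact = −88897.81 − 317685.14 + 406709.55 = 126.59 m.
Depth below ground = 188 − 126.59 = 61.4 m.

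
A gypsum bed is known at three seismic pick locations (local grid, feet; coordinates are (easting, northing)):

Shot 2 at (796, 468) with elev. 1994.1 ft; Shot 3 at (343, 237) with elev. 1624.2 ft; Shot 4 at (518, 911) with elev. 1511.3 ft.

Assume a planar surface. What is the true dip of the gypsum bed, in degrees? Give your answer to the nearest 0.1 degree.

48.4°

Let the plane be z = a·E + b·N + c.
Shot 3−Shot 2: −453a − 231b = −369.9;  Shot 4−Shot 2: −278a + 443b = −482.8.
Solving gives a = 1.03962, b = −0.43744.
Gradient magnitude |∇z| = √(a² + b²) = √(1.08081 + 0.19135) = 1.12790.
True dip = arctan(1.12790) = 48.4°, dipping toward WNW (azimuth ≈ 293°).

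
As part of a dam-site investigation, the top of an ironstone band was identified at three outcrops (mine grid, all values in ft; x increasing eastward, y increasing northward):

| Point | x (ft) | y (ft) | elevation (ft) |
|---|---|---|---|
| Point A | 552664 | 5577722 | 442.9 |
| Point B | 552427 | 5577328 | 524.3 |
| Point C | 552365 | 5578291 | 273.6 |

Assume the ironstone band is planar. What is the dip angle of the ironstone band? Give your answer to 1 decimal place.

Let the plane be z = a·x + b·y + c.
Point B−Point A: −237a − 394b = 81.4;  Point C−Point A: −299a + 569b = −169.3.
Solving gives a = 0.08069, b = −0.25514.
Gradient magnitude |∇z| = √(a² + b²) = √(0.00651 + 0.06509) = 0.26759.
True dip = arctan(0.26759) = 15.0°, dipping toward NNW (azimuth ≈ 342°).

15.0°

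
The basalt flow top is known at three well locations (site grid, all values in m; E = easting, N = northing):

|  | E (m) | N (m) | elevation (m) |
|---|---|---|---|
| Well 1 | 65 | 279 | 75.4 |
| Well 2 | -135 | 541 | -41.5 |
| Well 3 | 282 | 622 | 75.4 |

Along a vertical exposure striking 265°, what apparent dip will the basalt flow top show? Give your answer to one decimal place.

Let the plane be z = a·E + b·N + c.
Well 2−Well 1: −200a + 262b = −116.9;  Well 3−Well 1: 217a + 343b = 0.
Solving gives a = 0.31961, b = −0.20220.
Unit vector along 265° is (sin 265°, cos 265°) = (-0.9962, -0.0872).
Slope in that direction = a·(-0.9962) + b·(-0.0872) = −0.30077.
Apparent dip = arctan|0.30077| = 16.7° (true dip is 20.7°, so apparent ≤ true as expected).

16.7°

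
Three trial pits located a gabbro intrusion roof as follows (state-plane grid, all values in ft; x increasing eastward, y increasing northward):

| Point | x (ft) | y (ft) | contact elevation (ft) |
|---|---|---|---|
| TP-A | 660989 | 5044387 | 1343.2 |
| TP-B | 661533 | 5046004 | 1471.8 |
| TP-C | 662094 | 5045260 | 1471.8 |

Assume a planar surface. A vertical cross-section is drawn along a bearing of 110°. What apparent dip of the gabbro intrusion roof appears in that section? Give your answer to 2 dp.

2.85°

Two edge vectors: TP-A→TP-B = (544, 1617, 128.6), TP-A→TP-C = (1105, 873, 128.6).
Normal n = (TP-A→TP-B) × (TP-A→TP-C) = (95678.4, 72144.6, -1311873).
So ∂z/∂x = −n_x/n_z = 0.07293 and ∂z/∂y = −n_y/n_z = 0.05499.
Unit vector along 110° is (sin 110°, cos 110°) = (0.9397, -0.3420).
Slope in that direction = a·(0.9397) + b·(-0.3420) = 0.04973.
Apparent dip = arctan|0.04973| = 2.85° (true dip is 5.2°, so apparent ≤ true as expected).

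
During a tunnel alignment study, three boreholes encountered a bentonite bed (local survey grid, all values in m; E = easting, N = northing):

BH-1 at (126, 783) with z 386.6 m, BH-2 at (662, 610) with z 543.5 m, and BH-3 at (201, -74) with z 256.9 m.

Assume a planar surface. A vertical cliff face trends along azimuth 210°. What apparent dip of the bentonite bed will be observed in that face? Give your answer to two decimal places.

Two edge vectors: BH-1→BH-2 = (536, -173, 156.9), BH-1→BH-3 = (75, -857, -129.7).
Normal n = (BH-1→BH-2) × (BH-1→BH-3) = (156901.4, 81286.7, -446377).
So ∂z/∂E = −n_x/n_z = 0.35150 and ∂z/∂N = −n_y/n_z = 0.18210.
Unit vector along 210° is (sin 210°, cos 210°) = (-0.5000, -0.8660).
Slope in that direction = a·(-0.5000) + b·(-0.8660) = −0.33346.
Apparent dip = arctan|0.33346| = 18.44° (true dip is 21.6°, so apparent ≤ true as expected).

18.44°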